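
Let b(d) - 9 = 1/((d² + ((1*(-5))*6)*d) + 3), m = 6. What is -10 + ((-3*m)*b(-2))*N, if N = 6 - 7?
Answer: 10202/67 ≈ 152.27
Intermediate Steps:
N = -1
b(d) = 9 + 1/(3 + d² - 30*d) (b(d) = 9 + 1/((d² + ((1*(-5))*6)*d) + 3) = 9 + 1/((d² + (-5*6)*d) + 3) = 9 + 1/((d² - 30*d) + 3) = 9 + 1/(3 + d² - 30*d))
-10 + ((-3*m)*b(-2))*N = -10 + ((-3*6)*((28 - 270*(-2) + 9*(-2)²)/(3 + (-2)² - 30*(-2))))*(-1) = -10 - 18*(28 + 540 + 9*4)/(3 + 4 + 60)*(-1) = -10 - 18*(28 + 540 + 36)/67*(-1) = -10 - 18*604/67*(-1) = -10 - 10872/67*(-1) = -10 + 10872/67 = 10202/67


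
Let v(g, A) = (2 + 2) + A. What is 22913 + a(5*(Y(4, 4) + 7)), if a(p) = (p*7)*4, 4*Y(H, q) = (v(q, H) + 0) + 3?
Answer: 24278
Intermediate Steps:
v(g, A) = 4 + A
Y(H, q) = 7/4 + H/4 (Y(H, q) = (((4 + H) + 0) + 3)/4 = ((4 + H) + 3)/4 = (7 + H)/4 = 7/4 + H/4)
a(p) = 28*p (a(p) = (7*p)*4 = 28*p)
22913 + a(5*(Y(4, 4) + 7)) = 22913 + 28*(5*((7/4 + (¼)*4) + 7)) = 22913 + 28*(5*((7/4 + 1) + 7)) = 22913 + 28*(5*(11/4 + 7)) = 22913 + 28*(5*(39/4)) = 22913 + 28*(195/4) = 22913 + 1365 = 24278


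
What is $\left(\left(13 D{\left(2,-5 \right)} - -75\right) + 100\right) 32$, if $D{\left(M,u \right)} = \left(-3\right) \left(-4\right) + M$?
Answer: $11424$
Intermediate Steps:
$D{\left(M,u \right)} = 12 + M$
$\left(\left(13 D{\left(2,-5 \right)} - -75\right) + 100\right) 32 = \left(\left(13 \left(12 + 2\right) - -75\right) + 100\right) 32 = \left(\left(13 \cdot 14 + 75\right) + 100\right) 32 = \left(\left(182 + 75\right) + 100\right) 32 = \left(257 + 100\right) 32 = 357 \cdot 32 = 11424$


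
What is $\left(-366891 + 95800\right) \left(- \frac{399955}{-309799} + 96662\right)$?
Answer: $- \frac{8118142835374263}{309799} \approx -2.6205 \cdot 10^{10}$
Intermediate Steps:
$\left(-366891 + 95800\right) \left(- \frac{399955}{-309799} + 96662\right) = - 271091 \left(\left(-399955\right) \left(- \frac{1}{309799}\right) + 96662\right) = - 271091 \left(\frac{399955}{309799} + 96662\right) = \left(-271091\right) \frac{29946190893}{309799} = - \frac{8118142835374263}{309799}$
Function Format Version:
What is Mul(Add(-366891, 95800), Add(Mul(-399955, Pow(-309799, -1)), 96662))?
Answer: Rational(-8118142835374263, 309799) ≈ -2.6205e+10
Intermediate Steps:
Mul(Add(-366891, 95800), Add(Mul(-399955, Pow(-309799, -1)), 96662)) = Mul(-271091, Add(Mul(-399955, Rational(-1, 309799)), 96662)) = Mul(-271091, Add(Rational(399955, 309799), 96662)) = Mul(-271091, Rational(29946190893, 309799)) = Rational(-8118142835374263, 309799)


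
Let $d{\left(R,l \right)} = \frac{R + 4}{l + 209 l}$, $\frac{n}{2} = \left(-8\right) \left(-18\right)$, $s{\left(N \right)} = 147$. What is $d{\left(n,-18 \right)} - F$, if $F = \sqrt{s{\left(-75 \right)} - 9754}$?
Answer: $- \frac{73}{945} - i \sqrt{9607} \approx -0.077249 - 98.015 i$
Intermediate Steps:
$n = 288$ ($n = 2 \left(\left(-8\right) \left(-18\right)\right) = 2 \cdot 144 = 288$)
$d{\left(R,l \right)} = \frac{4 + R}{210 l}$
$F = i \sqrt{9607}$ ($F = \sqrt{147 - 9754} = \sqrt{-9607} = i \sqrt{9607} \approx 98.015 i$)
$d{\left(n,-18 \right)} - F = \frac{4 + 288}{210 \left(-18\right)} - i \sqrt{9607} = \frac{1}{210} \left(- \frac{1}{18}\right) 292 - i \sqrt{9607} = - \frac{73}{945} - i \sqrt{9607}$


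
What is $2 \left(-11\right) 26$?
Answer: $-572$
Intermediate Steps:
$2 \left(-11\right) 26 = \left(-22\right) 26 = -572$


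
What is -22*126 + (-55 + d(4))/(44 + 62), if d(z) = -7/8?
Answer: -2351103/848 ≈ -2772.5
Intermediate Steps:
d(z) = -7/8 (d(z) = -7*1/8 = -7/8)
-22*126 + (-55 + d(4))/(44 + 62) = -22*126 + (-55 - 7/8)/(44 + 62) = -2772 - 447/8/106 = -2772 - 447/8*1/106 = -2772 - 447/848 = -2351103/848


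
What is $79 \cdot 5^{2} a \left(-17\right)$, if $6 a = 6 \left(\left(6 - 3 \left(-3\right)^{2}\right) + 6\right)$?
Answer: $503625$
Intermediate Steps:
$a = -15$ ($a = \frac{6 \left(\left(6 - 3 \left(-3\right)^{2}\right) + 6\right)}{6} = \frac{6 \left(\left(6 - 27\right) + 6\right)}{6} = \frac{6 \left(-21 + 6\right)}{6} = \frac{6 \left(-15\right)}{6} = \frac{1}{6} \left(-90\right) = -15$)
$79 \cdot 5^{2} a \left(-17\right) = 79 \cdot 5^{2} \left(-15\right) \left(-17\right) = 79 \cdot 25 \left(-15\right) \left(-17\right) = 79 \left(\left(-375\right) \left(-17\right)\right) = 79 \cdot 6375 = 503625$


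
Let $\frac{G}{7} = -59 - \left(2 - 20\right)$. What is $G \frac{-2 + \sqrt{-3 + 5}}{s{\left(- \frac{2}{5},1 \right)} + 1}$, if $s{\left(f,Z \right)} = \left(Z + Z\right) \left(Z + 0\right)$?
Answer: $\frac{574}{3} - \frac{287 \sqrt{2}}{3} \approx 56.04$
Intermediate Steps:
$s{\left(f,Z \right)} = 2 Z^{2}$ ($s{\left(f,Z \right)} = 2 Z Z = 2 Z^{2}$)
$G = -287$ ($G = 7 \left(-59 - \left(2 - 20\right)\right) = 7 \left(-59 - -18\right) = 7 \left(-59 + 18\right) = 7 \left(-41\right) = -287$)
$G \frac{-2 + \sqrt{-3 + 5}}{s{\left(- \frac{2}{5},1 \right)} + 1} = - 287 \frac{-2 + \sqrt{-3 + 5}}{2 \cdot 1^{2} + 1} = - 287 \frac{-2 + \sqrt{2}}{2 \cdot 1 + 1} = - 287 \frac{-2 + \sqrt{2}}{2 + 1} = - 287 \frac{-2 + \sqrt{2}}{3} = - 287 \left(-2 + \sqrt{2}\right) \frac{1}{3} = - 287 \left(- \frac{2}{3} + \frac{\sqrt{2}}{3}\right) = \frac{574}{3} - \frac{287 \sqrt{2}}{3}$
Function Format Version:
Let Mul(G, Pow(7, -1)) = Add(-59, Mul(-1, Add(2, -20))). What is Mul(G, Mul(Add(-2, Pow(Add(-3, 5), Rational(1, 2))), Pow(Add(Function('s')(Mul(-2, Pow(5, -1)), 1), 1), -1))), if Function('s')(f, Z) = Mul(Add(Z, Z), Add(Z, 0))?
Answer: Add(Rational(574, 3), Mul(Rational(-287, 3), Pow(2, Rational(1, 2)))) ≈ 56.040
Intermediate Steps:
Function('s')(f, Z) = Mul(2, Pow(Z, 2)) (Function('s')(f, Z) = Mul(Mul(2, Z), Z) = Mul(2, Pow(Z, 2)))
G = -287 (G = Mul(7, Add(-59, Mul(-1, Add(2, -20)))) = Mul(7, Add(-59, Mul(-1, -18))) = Mul(7, Add(-59, 18)) = Mul(7, -41) = -287)
Mul(G, Mul(Add(-2, Pow(Add(-3, 5), Rational(1, 2))), Pow(Add(Function('s')(Mul(-2, Pow(5, -1)), 1), 1), -1))) = Mul(-287, Mul(Add(-2, Pow(Add(-3, 5), Rational(1, 2))), Pow(Add(Mul(2, Pow(1, 2)), 1), -1))) = Mul(-287, Mul(Add(-2, Pow(2, Rational(1, 2))), Pow(Add(Mul(2, 1), 1), -1))) = Mul(-287, Mul(Add(-2, Pow(2, Rational(1, 2))), Pow(Add(2, 1), -1))) = Mul(-287, Mul(Add(-2, Pow(2, Rational(1, 2))), Pow(3, -1))) = Mul(-287, Mul(Add(-2, Pow(2, Rational(1, 2))), Rational(1, 3))) = Mul(-287, Add(Rational(-2, 3), Mul(Rational(1, 3), Pow(2, Rational(1, 2))))) = Add(Rational(574, 3), Mul(Rational(-287, 3), Pow(2, Rational(1, 2))))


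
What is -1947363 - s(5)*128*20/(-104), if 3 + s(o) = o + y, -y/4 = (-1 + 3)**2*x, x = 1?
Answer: -25320199/13 ≈ -1.9477e+6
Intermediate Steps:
y = -16 (y = -4*(-1 + 3)**2 = -4*2**2 = -16 ≈ -16.000)
s(o) = -19 + o (s(o) = -3 + (o - 16) = -3 + (-16 + o) = -19 + o)
-1947363 - s(5)*128*20/(-104) = -1947363 - (-19 + 5)*128*20/(-104) = -1947363 - (-14*128)*20*(-1/104) = -1947363 - (-1792)*(-5)/26 = -1947363 - 1*4480/13 = -1947363 - 4480/13 = -25320199/13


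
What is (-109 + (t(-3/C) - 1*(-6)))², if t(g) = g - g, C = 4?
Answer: 10609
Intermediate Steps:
t(g) = 0
(-109 + (t(-3/C) - 1*(-6)))² = (-109 + (0 - 1*(-6)))² = (-109 + (0 + 6))² = (-109 + 6)² = (-103)² = 10609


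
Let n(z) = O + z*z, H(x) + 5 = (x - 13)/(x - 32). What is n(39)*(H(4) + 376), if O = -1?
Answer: 3950860/7 ≈ 5.6441e+5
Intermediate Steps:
H(x) = -5 + (-13 + x)/(-32 + x) (H(x) = -5 + (x - 13)/(x - 32) = -5 + (-13 + x)/(-32 + x))
n(z) = -1 + z² (n(z) = -1 + z*z = -1 + z²)
n(39)*(H(4) + 376) = (-1 + 39²)*((147 - 4*4)/(-32 + 4) + 376) = (-1 + 1521)*((147 - 16)/(-28) + 376) = 1520*(-1/28*131 + 376) = 1520*(-131/28 + 376) = 1520*(10397/28) = 3950860/7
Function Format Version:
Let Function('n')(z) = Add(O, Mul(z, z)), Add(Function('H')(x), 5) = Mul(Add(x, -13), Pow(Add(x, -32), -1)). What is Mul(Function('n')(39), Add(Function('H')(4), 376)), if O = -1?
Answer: Rational(3950860, 7) ≈ 5.6441e+5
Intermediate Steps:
Function('H')(x) = Add(-5, Mul(Pow(Add(-32, x), -1), Add(-13, x))) (Function('H')(x) = Add(-5, Mul(Add(x, -13), Pow(Add(x, -32), -1))) = Add(-5, Mul(Add(-13, x), Pow(Add(-32, x), -1))) = Add(-5, Mul(Pow(Add(-32, x), -1), Add(-13, x))))
Function('n')(z) = Add(-1, Pow(z, 2)) (Function('n')(z) = Add(-1, Mul(z, z)) = Add(-1, Pow(z, 2)))
Mul(Function('n')(39), Add(Function('H')(4), 376)) = Mul(Add(-1, Pow(39, 2)), Add(Mul(Pow(Add(-32, 4), -1), Add(147, Mul(-4, 4))), 376)) = Mul(Add(-1, 1521), Add(Mul(Pow(-28, -1), Add(147, -16)), 376)) = Mul(1520, Add(Mul(Rational(-1, 28), 131), 376)) = Mul(1520, Add(Rational(-131, 28), 376)) = Mul(1520, Rational(10397, 28)) = Rational(3950860, 7)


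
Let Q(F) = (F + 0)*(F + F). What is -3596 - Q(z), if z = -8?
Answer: -3724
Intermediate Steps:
Q(F) = 2*F² (Q(F) = F*(2*F) = 2*F²)
-3596 - Q(z) = -3596 - 2*(-8)² = -3596 - 2*64 = -3596 - 1*128 = -3596 - 128 = -3724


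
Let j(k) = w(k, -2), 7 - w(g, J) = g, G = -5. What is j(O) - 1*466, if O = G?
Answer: -454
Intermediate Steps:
O = -5
w(g, J) = 7 - g
j(k) = 7 - k
j(O) - 1*466 = (7 - 1*(-5)) - 1*466 = (7 + 5) - 466 = 12 - 466 = -454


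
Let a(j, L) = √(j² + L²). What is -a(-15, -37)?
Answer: -√1594 ≈ -39.925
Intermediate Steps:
a(j, L) = √(L² + j²)
-a(-15, -37) = -√((-37)² + (-15)²) = -√(1369 + 225) = -√1594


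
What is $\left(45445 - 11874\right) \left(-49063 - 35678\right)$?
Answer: $-2844840111$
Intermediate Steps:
$\left(45445 - 11874\right) \left(-49063 - 35678\right) = 33571 \left(-84741\right) = -2844840111$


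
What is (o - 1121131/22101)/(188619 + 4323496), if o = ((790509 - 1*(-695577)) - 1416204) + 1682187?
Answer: 38721355838/99722253615 ≈ 0.38829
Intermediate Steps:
o = 1752069 (o = ((790509 + 695577) - 1416204) + 1682187 = (1486086 - 1416204) + 1682187 = 69882 + 1682187 = 1752069)
(o - 1121131/22101)/(188619 + 4323496) = (1752069 - 1121131/22101)/(188619 + 4323496) = (1752069 - 1121131*1/22101)/4512115 = (1752069 - 1121131/22101)*(1/4512115) = (38721355838/22101)*(1/4512115) = 38721355838/99722253615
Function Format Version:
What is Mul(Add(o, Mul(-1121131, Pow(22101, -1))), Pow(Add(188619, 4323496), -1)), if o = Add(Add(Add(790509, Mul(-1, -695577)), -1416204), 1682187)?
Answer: Rational(38721355838, 99722253615) ≈ 0.38829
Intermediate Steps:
o = 1752069 (o = Add(Add(Add(790509, 695577), -1416204), 1682187) = Add(Add(1486086, -1416204), 1682187) = Add(69882, 1682187) = 1752069)
Mul(Add(o, Mul(-1121131, Pow(22101, -1))), Pow(Add(188619, 4323496), -1)) = Mul(Add(1752069, Mul(-1121131, Pow(22101, -1))), Pow(Add(188619, 4323496), -1)) = Mul(Add(1752069, Mul(-1121131, Rational(1, 22101))), Pow(4512115, -1)) = Mul(Add(1752069, Rational(-1121131, 22101)), Rational(1, 4512115)) = Mul(Rational(38721355838, 22101), Rational(1, 4512115)) = Rational(38721355838, 99722253615)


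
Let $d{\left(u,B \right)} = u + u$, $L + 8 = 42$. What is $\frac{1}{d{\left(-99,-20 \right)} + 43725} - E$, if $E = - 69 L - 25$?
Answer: $\frac{103202518}{43527} \approx 2371.0$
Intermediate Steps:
$L = 34$ ($L = -8 + 42 = 34$)
$d{\left(u,B \right)} = 2 u$
$E = -2371$ ($E = \left(-69\right) 34 - 25 = -2346 - 25 = -2371$)
$\frac{1}{d{\left(-99,-20 \right)} + 43725} - E = \frac{1}{2 \left(-99\right) + 43725} - -2371 = \frac{1}{-198 + 43725} + 2371 = \frac{1}{43527} + 2371 = \frac{103202518}{43527}$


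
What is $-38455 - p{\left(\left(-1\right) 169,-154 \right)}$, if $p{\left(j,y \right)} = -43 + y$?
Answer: $-38258$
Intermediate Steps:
$-38455 - p{\left(\left(-1\right) 169,-154 \right)} = -38455 - \left(-43 - 154\right) = -38455 - -197 = -38455 + 197 = -38258$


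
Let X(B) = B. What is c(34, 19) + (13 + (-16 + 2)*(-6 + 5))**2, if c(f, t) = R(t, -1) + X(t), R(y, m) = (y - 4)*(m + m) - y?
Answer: 699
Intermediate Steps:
R(y, m) = -y + 2*m*(-4 + y) (R(y, m) = (-4 + y)*(2*m) - y = 2*m*(-4 + y) - y = -y + 2*m*(-4 + y))
c(f, t) = 8 - 2*t (c(f, t) = (-t - 8*(-1) + 2*(-1)*t) + t = (-t + 8 - 2*t) + t = (8 - 3*t) + t = 8 - 2*t)
c(34, 19) + (13 + (-16 + 2)*(-6 + 5))**2 = (8 - 2*19) + (13 + (-16 + 2)*(-6 + 5))**2 = (8 - 38) + (13 - 14*(-1))**2 = -30 + (13 + 14)**2 = -30 + 27**2 = -30 + 729 = 699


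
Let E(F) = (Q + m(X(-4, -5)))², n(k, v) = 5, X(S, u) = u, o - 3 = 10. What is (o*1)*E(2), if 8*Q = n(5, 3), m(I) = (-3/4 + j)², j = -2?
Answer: 223093/256 ≈ 871.46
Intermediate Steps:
o = 13 (o = 3 + 10 = 13)
m(I) = 121/16 (m(I) = (-3/4 - 2)² = (-3*¼ - 2)² = (-¾ - 2)² = (-11/4)² = 121/16)
Q = 5/8 (Q = (⅛)*5 = 5/8 ≈ 0.62500)
E(F) = 17161/256 (E(F) = (5/8 + 121/16)² = (131/16)² = 17161/256)
(o*1)*E(2) = (13*1)*(17161/256) = 13*(17161/256) = 223093/256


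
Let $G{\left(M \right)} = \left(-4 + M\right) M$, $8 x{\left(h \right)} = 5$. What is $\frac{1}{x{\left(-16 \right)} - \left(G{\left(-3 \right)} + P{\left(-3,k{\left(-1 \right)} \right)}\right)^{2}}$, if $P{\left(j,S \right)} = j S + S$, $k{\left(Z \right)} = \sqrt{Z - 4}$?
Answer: $- \frac{8 i}{672 \sqrt{5} + 3363 i} \approx -0.0019829 - 0.00088601 i$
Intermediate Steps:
$k{\left(Z \right)} = \sqrt{-4 + Z}$
$x{\left(h \right)} = \frac{5}{8}$ ($x{\left(h \right)} = \frac{1}{8} \cdot 5 = \frac{5}{8}$)
$P{\left(j,S \right)} = S + S j$ ($P{\left(j,S \right)} = S j + S = S + S j$)
$G{\left(M \right)} = M \left(-4 + M\right)$
$\frac{1}{x{\left(-16 \right)} - \left(G{\left(-3 \right)} + P{\left(-3,k{\left(-1 \right)} \right)}\right)^{2}} = \frac{1}{\frac{5}{8} - \left(- 3 \left(-4 - 3\right) + \sqrt{-4 - 1} \left(1 - 3\right)\right)^{2}} = \frac{1}{\frac{5}{8} - \left(\left(-3\right) \left(-7\right) + \sqrt{-5} \left(-2\right)\right)^{2}} = \frac{1}{\frac{5}{8} - \left(21 + i \sqrt{5} \left(-2\right)\right)^{2}} = \frac{1}{\frac{5}{8} - \left(21 - 2 i \sqrt{5}\right)^{2}}$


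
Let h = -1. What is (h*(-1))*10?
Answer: 10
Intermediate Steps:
(h*(-1))*10 = -1*(-1)*10 = 1*10 = 10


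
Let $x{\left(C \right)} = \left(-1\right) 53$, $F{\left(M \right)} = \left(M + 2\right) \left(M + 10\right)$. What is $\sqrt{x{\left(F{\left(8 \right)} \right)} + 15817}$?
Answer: $2 \sqrt{3941} \approx 125.55$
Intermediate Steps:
$F{\left(M \right)} = \left(2 + M\right) \left(10 + M\right)$
$x{\left(C \right)} = -53$
$\sqrt{x{\left(F{\left(8 \right)} \right)} + 15817} = \sqrt{-53 + 15817} = \sqrt{15764} = 2 \sqrt{3941}$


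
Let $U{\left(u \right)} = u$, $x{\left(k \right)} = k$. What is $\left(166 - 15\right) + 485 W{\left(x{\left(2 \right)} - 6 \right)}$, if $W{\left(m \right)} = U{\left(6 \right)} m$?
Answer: $-11489$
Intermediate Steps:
$W{\left(m \right)} = 6 m$
$\left(166 - 15\right) + 485 W{\left(x{\left(2 \right)} - 6 \right)} = \left(166 - 15\right) + 485 \cdot 6 \left(2 - 6\right) = 151 + 485 \cdot 6 \left(2 - 6\right) = 151 + 485 \cdot 6 \left(-4\right) = 151 + 485 \left(-24\right) = 151 - 11640 = -11489$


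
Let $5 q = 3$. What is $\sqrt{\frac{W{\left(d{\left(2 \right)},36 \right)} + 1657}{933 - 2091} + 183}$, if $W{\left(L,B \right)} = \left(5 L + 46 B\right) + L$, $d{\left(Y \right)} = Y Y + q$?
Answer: $\frac{7 \sqrt{123228570}}{5790} \approx 13.421$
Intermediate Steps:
$q = \frac{3}{5}$ ($q = \frac{1}{5} \cdot 3 = \frac{3}{5} \approx 0.6$)
$d{\left(Y \right)} = \frac{3}{5} + Y^{2}$ ($d{\left(Y \right)} = Y Y + \frac{3}{5} = Y^{2} + \frac{3}{5} = \frac{3}{5} + Y^{2}$)
$W{\left(L,B \right)} = 6 L + 46 B$
$\sqrt{\frac{W{\left(d{\left(2 \right)},36 \right)} + 1657}{933 - 2091} + 183} = \sqrt{\frac{\left(6 \left(\frac{3}{5} + 2^{2}\right) + 46 \cdot 36\right) + 1657}{933 - 2091} + 183} = \sqrt{\frac{\left(6 \left(\frac{3}{5} + 4\right) + 1656\right) + 1657}{-1158} + 183} = \sqrt{\left(\left(6 \cdot \frac{23}{5} + 1656\right) + 1657\right) \left(- \frac{1}{1158}\right) + 183} = \sqrt{\left(\left(\frac{138}{5} + 1656\right) + 1657\right) \left(- \frac{1}{1158}\right) + 183} = \sqrt{\left(\frac{8418}{5} + 1657\right) \left(- \frac{1}{1158}\right) + 183} = \sqrt{\frac{16703}{5} \left(- \frac{1}{1158}\right) + 183} = \sqrt{- \frac{16703}{5790} + 183} = \sqrt{\frac{1042867}{5790}} = \frac{7 \sqrt{123228570}}{5790}$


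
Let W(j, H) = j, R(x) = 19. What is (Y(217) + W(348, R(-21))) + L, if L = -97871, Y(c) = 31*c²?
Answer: 1362236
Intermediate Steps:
(Y(217) + W(348, R(-21))) + L = (31*217² + 348) - 97871 = (31*47089 + 348) - 97871 = (1459759 + 348) - 97871 = 1460107 - 97871 = 1362236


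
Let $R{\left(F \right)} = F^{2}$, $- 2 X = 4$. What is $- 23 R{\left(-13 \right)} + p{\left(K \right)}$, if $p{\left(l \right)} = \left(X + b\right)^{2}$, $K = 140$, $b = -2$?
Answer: $-3871$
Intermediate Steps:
$X = -2$ ($X = \left(- \frac{1}{2}\right) 4 = -2$)
$p{\left(l \right)} = 16$ ($p{\left(l \right)} = \left(-2 - 2\right)^{2} = \left(-4\right)^{2} = 16$)
$- 23 R{\left(-13 \right)} + p{\left(K \right)} = - 23 \left(-13\right)^{2} + 16 = \left(-23\right) 169 + 16 = -3887 + 16 = -3871$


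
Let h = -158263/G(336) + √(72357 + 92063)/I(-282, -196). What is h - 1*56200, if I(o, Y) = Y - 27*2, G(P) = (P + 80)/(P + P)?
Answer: -4054123/13 - √41105/125 ≈ -3.1186e+5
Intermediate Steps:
G(P) = (80 + P)/(2*P) (G(P) = (80 + P)/((2*P)) = (80 + P)*(1/(2*P)) = (80 + P)/(2*P))
I(o, Y) = -54 + Y (I(o, Y) = Y - 1*54 = Y - 54 = -54 + Y)
h = -3323523/13 - √41105/125 (h = -158263*672/(80 + 336) + √(72357 + 92063)/(-54 - 196) = -158263/((½)*(1/336)*416) + √164420/(-250) = -158263/13/21 + (2*√41105)*(-1/250) = -158263*21/13 - √41105/125 = -3323523/13 - √41105/125 ≈ -2.5566e+5)
h - 1*56200 = (-3323523/13 - √41105/125) - 1*56200 = (-3323523/13 - √41105/125) - 56200 = -4054123/13 - √41105/125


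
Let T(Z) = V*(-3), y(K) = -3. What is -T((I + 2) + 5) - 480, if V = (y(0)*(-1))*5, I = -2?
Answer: -435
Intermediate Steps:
V = 15 (V = -3*(-1)*5 = 3*5 = 15)
T(Z) = -45 (T(Z) = 15*(-3) = -45)
-T((I + 2) + 5) - 480 = -1*(-45) - 480 = 45 - 480 = -435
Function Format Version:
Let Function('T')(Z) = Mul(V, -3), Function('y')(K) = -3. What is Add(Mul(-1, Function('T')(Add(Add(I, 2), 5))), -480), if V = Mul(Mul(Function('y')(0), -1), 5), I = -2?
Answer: -435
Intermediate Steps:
V = 15 (V = Mul(Mul(-3, -1), 5) = Mul(3, 5) = 15)
Function('T')(Z) = -45 (Function('T')(Z) = Mul(15, -3) = -45)
Add(Mul(-1, Function('T')(Add(Add(I, 2), 5))), -480) = Add(Mul(-1, -45), -480) = Add(45, -480) = -435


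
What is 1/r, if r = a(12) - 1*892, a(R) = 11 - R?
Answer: -1/893 ≈ -0.0011198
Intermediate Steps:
r = -893 (r = (11 - 1*12) - 1*892 = (11 - 12) - 892 = -1 - 892 = -893)
1/r = 1/(-893) = -1/893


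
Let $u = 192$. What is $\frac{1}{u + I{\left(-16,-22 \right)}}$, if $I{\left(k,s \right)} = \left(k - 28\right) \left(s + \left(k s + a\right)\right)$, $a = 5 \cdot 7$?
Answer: $- \frac{1}{15868} \approx -6.302 \cdot 10^{-5}$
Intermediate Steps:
$a = 35$
$I{\left(k,s \right)} = \left(-28 + k\right) \left(35 + s + k s\right)$ ($I{\left(k,s \right)} = \left(k - 28\right) \left(s + \left(k s + 35\right)\right) = \left(k - 28\right) \left(s + \left(35 + k s\right)\right) = \left(k - 28\right) \left(35 + s + k s\right) = \left(-28 + k\right) \left(35 + s + k s\right)$)
$\frac{1}{u + I{\left(-16,-22 \right)}} = \frac{1}{192 - \left(924 + 5632 + 9504\right)} = \frac{1}{192 - 16060} = \frac{1}{-15868} = - \frac{1}{15868}$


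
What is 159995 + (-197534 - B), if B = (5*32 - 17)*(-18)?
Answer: -34965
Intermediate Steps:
B = -2574 (B = (160 - 17)*(-18) = 143*(-18) = -2574)
159995 + (-197534 - B) = 159995 + (-197534 - 1*(-2574)) = 159995 + (-197534 + 2574) = 159995 - 194960 = -34965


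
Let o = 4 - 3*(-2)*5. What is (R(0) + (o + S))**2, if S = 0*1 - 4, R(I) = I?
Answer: 900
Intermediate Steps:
S = -4 (S = 0 - 4 = -4)
o = 34 (o = 4 + 6*5 = 4 + 30 = 34)
(R(0) + (o + S))**2 = (0 + (34 - 4))**2 = (0 + 30)**2 = 30**2 = 900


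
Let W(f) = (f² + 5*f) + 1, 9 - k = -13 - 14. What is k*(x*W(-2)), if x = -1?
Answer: 180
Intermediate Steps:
k = 36 (k = 9 - (-13 - 14) = 9 - 1*(-27) = 9 + 27 = 36)
W(f) = 1 + f² + 5*f
k*(x*W(-2)) = 36*(-(1 + (-2)² + 5*(-2))) = 36*(-(1 + 4 - 10)) = 36*(-1*(-5)) = 36*5 = 180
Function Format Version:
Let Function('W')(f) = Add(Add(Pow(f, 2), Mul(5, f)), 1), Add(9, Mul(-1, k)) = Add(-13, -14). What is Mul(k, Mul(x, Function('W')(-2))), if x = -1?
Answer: 180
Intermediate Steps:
k = 36 (k = Add(9, Mul(-1, Add(-13, -14))) = Add(9, Mul(-1, -27)) = Add(9, 27) = 36)
Function('W')(f) = Add(1, Pow(f, 2), Mul(5, f))
Mul(k, Mul(x, Function('W')(-2))) = Mul(36, Mul(-1, Add(1, Pow(-2, 2), Mul(5, -2)))) = Mul(36, Mul(-1, Add(1, 4, -10))) = Mul(36, Mul(-1, -5)) = Mul(36, 5) = 180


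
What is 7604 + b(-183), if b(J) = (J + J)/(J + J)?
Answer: 7605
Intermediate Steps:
b(J) = 1 (b(J) = (2*J)/((2*J)) = (2*J)*(1/(2*J)) = 1)
7604 + b(-183) = 7604 + 1 = 7605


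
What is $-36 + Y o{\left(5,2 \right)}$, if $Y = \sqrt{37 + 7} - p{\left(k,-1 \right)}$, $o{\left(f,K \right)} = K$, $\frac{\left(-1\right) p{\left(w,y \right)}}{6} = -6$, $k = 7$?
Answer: $-108 + 4 \sqrt{11} \approx -94.734$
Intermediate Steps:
$p{\left(w,y \right)} = 36$ ($p{\left(w,y \right)} = \left(-6\right) \left(-6\right) = 36$)
$Y = -36 + 2 \sqrt{11}$ ($Y = \sqrt{37 + 7} - 36 = \sqrt{44} - 36 = 2 \sqrt{11} - 36 = -36 + 2 \sqrt{11} \approx -29.367$)
$-36 + Y o{\left(5,2 \right)} = -36 + \left(-36 + 2 \sqrt{11}\right) 2 = -36 - \left(72 - 4 \sqrt{11}\right) = -108 + 4 \sqrt{11}$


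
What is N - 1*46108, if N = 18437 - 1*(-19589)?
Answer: -8082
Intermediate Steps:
N = 38026 (N = 18437 + 19589 = 38026)
N - 1*46108 = 38026 - 1*46108 = 38026 - 46108 = -8082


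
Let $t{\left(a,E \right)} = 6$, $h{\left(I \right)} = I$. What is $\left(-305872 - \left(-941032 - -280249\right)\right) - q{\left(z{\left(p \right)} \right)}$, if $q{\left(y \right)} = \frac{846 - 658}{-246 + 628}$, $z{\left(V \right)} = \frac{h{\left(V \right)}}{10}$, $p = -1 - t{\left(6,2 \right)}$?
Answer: $\frac{67787907}{191} \approx 3.5491 \cdot 10^{5}$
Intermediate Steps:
$p = -7$ ($p = -1 - 6 = -7$)
$z{\left(V \right)} = \frac{V}{10}$
$q{\left(y \right)} = \frac{94}{191}$ ($q{\left(y \right)} = \frac{188}{382} = 188 \cdot \frac{1}{382} = \frac{94}{191}$)
$\left(-305872 - \left(-941032 - -280249\right)\right) - q{\left(z{\left(p \right)} \right)} = \left(-305872 - \left(-941032 - -280249\right)\right) - \frac{94}{191} = \left(-305872 - \left(-941032 + 280249\right)\right) - \frac{94}{191} = \left(-305872 - -660783\right) - \frac{94}{191} = \left(-305872 + 660783\right) - \frac{94}{191} = 354911 - \frac{94}{191} = \frac{67787907}{191}$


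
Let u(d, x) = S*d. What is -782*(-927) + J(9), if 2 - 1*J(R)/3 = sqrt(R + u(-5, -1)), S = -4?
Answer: 724920 - 3*sqrt(29) ≈ 7.2490e+5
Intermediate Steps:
u(d, x) = -4*d
J(R) = 6 - 3*sqrt(20 + R) (J(R) = 6 - 3*sqrt(R - 4*(-5)) = 6 - 3*sqrt(R + 20) = 6 - 3*sqrt(20 + R))
-782*(-927) + J(9) = -782*(-927) + (6 - 3*sqrt(20 + 9)) = 724914 + (6 - 3*sqrt(29)) = 724920 - 3*sqrt(29)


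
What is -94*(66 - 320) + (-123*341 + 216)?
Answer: -17851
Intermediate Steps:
-94*(66 - 320) + (-123*341 + 216) = -94*(-254) + (-41943 + 216) = 23876 - 41727 = -17851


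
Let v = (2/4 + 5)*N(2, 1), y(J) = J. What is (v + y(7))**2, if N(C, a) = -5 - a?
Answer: 676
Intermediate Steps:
v = -33 (v = (2/4 + 5)*(-5 - 1*1) = (2*(1/4) + 5)*(-5 - 1) = (1/2 + 5)*(-6) = (11/2)*(-6) = -33)
(v + y(7))**2 = (-33 + 7)**2 = (-26)**2 = 676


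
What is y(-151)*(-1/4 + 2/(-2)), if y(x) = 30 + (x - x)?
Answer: -75/2 ≈ -37.500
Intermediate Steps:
y(x) = 30 (y(x) = 30 + 0 = 30)
y(-151)*(-1/4 + 2/(-2)) = 30*(-1/4 + 2/(-2)) = 30*(-1*¼ + 2*(-½)) = 30*(-¼ - 1) = 30*(-5/4) = -75/2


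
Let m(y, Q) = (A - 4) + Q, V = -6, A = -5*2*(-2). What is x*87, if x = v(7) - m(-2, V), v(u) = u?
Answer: -261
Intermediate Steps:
A = 20 (A = -10*(-2) = 20)
m(y, Q) = 16 + Q (m(y, Q) = (20 - 4) + Q = 16 + Q)
x = -3 (x = 7 - (16 - 6) = 7 - 1*10 = 7 - 10 = -3)
x*87 = -3*87 = -261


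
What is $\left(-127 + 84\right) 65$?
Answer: $-2795$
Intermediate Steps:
$\left(-127 + 84\right) 65 = \left(-43\right) 65 = -2795$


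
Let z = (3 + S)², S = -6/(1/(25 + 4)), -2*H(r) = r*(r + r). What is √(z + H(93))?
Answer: 12*√143 ≈ 143.50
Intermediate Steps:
H(r) = -r² (H(r) = -r*(r + r)/2 = -r*2*r/2 = -r²)
S = -174 (S = -6/(1/29) = -6/1/29 = -6*29 = -174)
z = 29241 (z = (3 - 174)² = (-171)² = 29241)
√(z + H(93)) = √(29241 - 1*93²) = √(29241 - 1*8649) = √(29241 - 8649) = √20592 = 12*√143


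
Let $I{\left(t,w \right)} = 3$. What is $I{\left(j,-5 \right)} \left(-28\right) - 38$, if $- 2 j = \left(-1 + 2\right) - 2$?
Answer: $-122$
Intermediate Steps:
$j = \frac{1}{2}$ ($j = - \frac{\left(-1 + 2\right) - 2}{2} = - \frac{1 - 2}{2} = \left(- \frac{1}{2}\right) \left(-1\right) = \frac{1}{2} \approx 0.5$)
$I{\left(j,-5 \right)} \left(-28\right) - 38 = 3 \left(-28\right) - 38 = -84 - 38 = -122$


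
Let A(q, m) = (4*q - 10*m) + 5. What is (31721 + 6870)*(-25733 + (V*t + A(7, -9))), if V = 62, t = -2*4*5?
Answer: -1084021190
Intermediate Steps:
A(q, m) = 5 - 10*m + 4*q (A(q, m) = (-10*m + 4*q) + 5 = 5 - 10*m + 4*q)
t = -40 (t = -8*5 = -40)
(31721 + 6870)*(-25733 + (V*t + A(7, -9))) = (31721 + 6870)*(-25733 + (62*(-40) + (5 - 10*(-9) + 4*7))) = 38591*(-25733 + (-2480 + (5 + 90 + 28))) = 38591*(-25733 + (-2480 + 123)) = 38591*(-25733 - 2357) = 38591*(-28090) = -1084021190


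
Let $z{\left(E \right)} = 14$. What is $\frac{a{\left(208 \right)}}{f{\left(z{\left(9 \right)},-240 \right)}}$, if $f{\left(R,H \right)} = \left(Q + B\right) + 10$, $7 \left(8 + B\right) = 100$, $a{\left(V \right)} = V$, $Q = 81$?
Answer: $\frac{1456}{681} \approx 2.138$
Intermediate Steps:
$B = \frac{44}{7}$ ($B = -8 + \frac{1}{7} \cdot 100 = -8 + \frac{100}{7} = \frac{44}{7} \approx 6.2857$)
$f{\left(R,H \right)} = \frac{681}{7}$ ($f{\left(R,H \right)} = \left(81 + \frac{44}{7}\right) + 10 = \frac{611}{7} + 10 = \frac{681}{7}$)
$\frac{a{\left(208 \right)}}{f{\left(z{\left(9 \right)},-240 \right)}} = \frac{208}{\frac{681}{7}} = 208 \cdot \frac{7}{681} = \frac{1456}{681}$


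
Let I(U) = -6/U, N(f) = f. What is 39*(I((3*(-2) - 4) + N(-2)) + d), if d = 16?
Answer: 1287/2 ≈ 643.50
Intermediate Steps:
39*(I((3*(-2) - 4) + N(-2)) + d) = 39*(-6/((3*(-2) - 4) - 2) + 16) = 39*(-6/((-6 - 4) - 2) + 16) = 39*(-6/(-10 - 2) + 16) = 39*(-6/(-12) + 16) = 39*(-6*(-1/12) + 16) = 39*(½ + 16) = 39*(33/2) = 1287/2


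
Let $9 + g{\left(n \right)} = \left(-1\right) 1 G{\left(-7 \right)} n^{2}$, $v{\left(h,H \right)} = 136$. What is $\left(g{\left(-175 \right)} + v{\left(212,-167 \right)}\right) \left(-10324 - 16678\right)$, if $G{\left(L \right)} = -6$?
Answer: $-4965046754$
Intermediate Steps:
$g{\left(n \right)} = -9 + 6 n^{2}$ ($g{\left(n \right)} = -9 + \left(-1\right) 1 \left(- 6 n^{2}\right) = -9 - - 6 n^{2} = -9 + 6 n^{2}$)
$\left(g{\left(-175 \right)} + v{\left(212,-167 \right)}\right) \left(-10324 - 16678\right) = \left(\left(-9 + 6 \left(-175\right)^{2}\right) + 136\right) \left(-10324 - 16678\right) = \left(\left(-9 + 6 \cdot 30625\right) + 136\right) \left(-27002\right) = \left(\left(-9 + 183750\right) + 136\right) \left(-27002\right) = \left(183741 + 136\right) \left(-27002\right) = 183877 \left(-27002\right) = -4965046754$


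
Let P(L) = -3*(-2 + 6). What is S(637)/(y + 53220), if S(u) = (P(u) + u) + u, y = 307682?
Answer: 631/180451 ≈ 0.0034968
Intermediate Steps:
P(L) = -12 (P(L) = -3*4 = -12)
S(u) = -12 + 2*u (S(u) = (-12 + u) + u = -12 + 2*u)
S(637)/(y + 53220) = (-12 + 2*637)/(307682 + 53220) = (-12 + 1274)/360902 = 1262*(1/360902) = 631/180451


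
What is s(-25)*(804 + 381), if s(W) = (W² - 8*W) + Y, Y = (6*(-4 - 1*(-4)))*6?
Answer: 977625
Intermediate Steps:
Y = 0 (Y = (6*(-4 + 4))*6 = (6*0)*6 = 0*6 = 0)
s(W) = W² - 8*W (s(W) = (W² - 8*W) + 0 = W² - 8*W)
s(-25)*(804 + 381) = (-25*(-8 - 25))*(804 + 381) = -25*(-33)*1185 = 825*1185 = 977625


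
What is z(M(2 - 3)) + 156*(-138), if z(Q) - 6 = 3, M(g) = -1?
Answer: -21519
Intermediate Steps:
z(Q) = 9 (z(Q) = 6 + 3 = 9)
z(M(2 - 3)) + 156*(-138) = 9 + 156*(-138) = 9 - 21528 = -21519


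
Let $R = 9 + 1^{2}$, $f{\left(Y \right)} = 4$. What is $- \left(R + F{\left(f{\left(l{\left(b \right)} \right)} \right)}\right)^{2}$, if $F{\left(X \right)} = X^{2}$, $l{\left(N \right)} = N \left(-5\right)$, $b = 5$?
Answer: $-676$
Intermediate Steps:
$l{\left(N \right)} = - 5 N$
$R = 10$ ($R = 9 + 1 = 10$)
$- \left(R + F{\left(f{\left(l{\left(b \right)} \right)} \right)}\right)^{2} = - \left(10 + 4^{2}\right)^{2} = - \left(10 + 16\right)^{2} = - 26^{2} = \left(-1\right) 676 = -676$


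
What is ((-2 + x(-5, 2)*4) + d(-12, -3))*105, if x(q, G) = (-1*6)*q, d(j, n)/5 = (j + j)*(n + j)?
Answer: 201390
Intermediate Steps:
d(j, n) = 10*j*(j + n) (d(j, n) = 5*((j + j)*(n + j)) = 5*((2*j)*(j + n)) = 5*(2*j*(j + n)) = 10*j*(j + n))
x(q, G) = -6*q
((-2 + x(-5, 2)*4) + d(-12, -3))*105 = ((-2 - 6*(-5)*4) + 10*(-12)*(-12 - 3))*105 = ((-2 + 30*4) + 10*(-12)*(-15))*105 = ((-2 + 120) + 1800)*105 = (118 + 1800)*105 = 1918*105 = 201390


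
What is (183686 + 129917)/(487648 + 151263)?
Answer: 313603/638911 ≈ 0.49084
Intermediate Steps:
(183686 + 129917)/(487648 + 151263) = 313603/638911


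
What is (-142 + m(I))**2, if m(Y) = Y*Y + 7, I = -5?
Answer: 12100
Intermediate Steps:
m(Y) = 7 + Y**2 (m(Y) = Y**2 + 7 = 7 + Y**2)
(-142 + m(I))**2 = (-142 + (7 + (-5)**2))**2 = (-142 + (7 + 25))**2 = (-142 + 32)**2 = (-110)**2 = 12100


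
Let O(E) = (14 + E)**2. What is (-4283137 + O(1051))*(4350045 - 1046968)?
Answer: -10401098802224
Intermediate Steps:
(-4283137 + O(1051))*(4350045 - 1046968) = (-4283137 + (14 + 1051)**2)*(4350045 - 1046968) = (-4283137 + 1065**2)*3303077 = (-4283137 + 1134225)*3303077 = -3148912*3303077 = -10401098802224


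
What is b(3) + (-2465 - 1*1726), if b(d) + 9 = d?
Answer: -4197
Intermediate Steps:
b(d) = -9 + d
b(3) + (-2465 - 1*1726) = (-9 + 3) + (-2465 - 1*1726) = -6 + (-2465 - 1726) = -6 - 4191 = -4197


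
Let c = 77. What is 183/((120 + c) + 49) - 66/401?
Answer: 19049/32882 ≈ 0.57931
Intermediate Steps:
183/((120 + c) + 49) - 66/401 = 183/((120 + 77) + 49) - 66/401 = 183/(197 + 49) - 66*1/401 = 183/246 - 66/401 = 183*(1/246) - 66/401 = 61/82 - 66/401 = 19049/32882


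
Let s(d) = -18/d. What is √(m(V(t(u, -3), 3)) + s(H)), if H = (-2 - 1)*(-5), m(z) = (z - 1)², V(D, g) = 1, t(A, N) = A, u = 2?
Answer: I*√30/5 ≈ 1.0954*I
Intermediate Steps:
m(z) = (-1 + z)²
H = 15 (H = -3*(-5) = 15)
√(m(V(t(u, -3), 3)) + s(H)) = √((-1 + 1)² - 18/15) = √(0² - 18*1/15) = √(0 - 6/5) = √(-6/5) = I*√30/5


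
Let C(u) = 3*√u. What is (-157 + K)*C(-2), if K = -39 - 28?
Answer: -672*I*√2 ≈ -950.35*I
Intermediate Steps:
K = -67
(-157 + K)*C(-2) = (-157 - 67)*(3*√(-2)) = -672*I*√2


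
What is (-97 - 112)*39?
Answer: -8151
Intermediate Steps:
(-97 - 112)*39 = -209*39 = -8151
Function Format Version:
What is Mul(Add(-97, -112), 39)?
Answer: -8151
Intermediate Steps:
Mul(Add(-97, -112), 39) = Mul(-209, 39) = -8151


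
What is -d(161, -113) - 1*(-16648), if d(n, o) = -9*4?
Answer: 16684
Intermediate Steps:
d(n, o) = -36
-d(161, -113) - 1*(-16648) = -1*(-36) - 1*(-16648) = 36 + 16648 = 16684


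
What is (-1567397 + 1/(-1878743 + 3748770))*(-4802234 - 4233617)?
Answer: 26484754346880100018/1870027 ≈ 1.4163e+13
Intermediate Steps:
(-1567397 + 1/(-1878743 + 3748770))*(-4802234 - 4233617) = (-1567397 + 1/1870027)*(-9035851) = -2931074709718/1870027*(-9035851) = 26484754346880100018/1870027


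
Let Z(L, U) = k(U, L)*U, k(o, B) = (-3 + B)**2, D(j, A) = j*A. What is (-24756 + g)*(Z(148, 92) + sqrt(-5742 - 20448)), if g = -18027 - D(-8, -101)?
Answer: -84318071300 - 130773*I*sqrt(2910) ≈ -8.4318e+10 - 7.0545e+6*I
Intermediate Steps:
D(j, A) = A*j
Z(L, U) = U*(-3 + L)**2 (Z(L, U) = (-3 + L)**2*U = U*(-3 + L)**2)
g = -18835 (g = -18027 - (-101)*(-8) = -18027 - 1*808 = -18027 - 808 = -18835)
(-24756 + g)*(Z(148, 92) + sqrt(-5742 - 20448)) = (-24756 - 18835)*(92*(-3 + 148)**2 + sqrt(-5742 - 20448)) = -43591*(92*145**2 + sqrt(-26190)) = -43591*(92*21025 + 3*I*sqrt(2910)) = -43591*(1934300 + 3*I*sqrt(2910)) = -84318071300 - 130773*I*sqrt(2910)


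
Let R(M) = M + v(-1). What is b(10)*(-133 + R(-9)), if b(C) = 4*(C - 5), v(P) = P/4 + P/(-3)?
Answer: -8515/3 ≈ -2838.3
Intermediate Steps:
v(P) = -P/12 (v(P) = P*(¼) + P*(-⅓) = P/4 - P/3 = -P/12)
R(M) = 1/12 + M (R(M) = M - 1/12*(-1) = M + 1/12 = 1/12 + M)
b(C) = -20 + 4*C (b(C) = 4*(-5 + C) = -20 + 4*C)
b(10)*(-133 + R(-9)) = (-20 + 4*10)*(-133 + (1/12 - 9)) = (-20 + 40)*(-133 - 107/12) = 20*(-1703/12) = -8515/3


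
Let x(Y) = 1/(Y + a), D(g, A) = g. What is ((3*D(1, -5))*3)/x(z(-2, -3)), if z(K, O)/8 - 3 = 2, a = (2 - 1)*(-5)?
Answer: 315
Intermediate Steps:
a = -5 (a = 1*(-5) = -5)
z(K, O) = 40 (z(K, O) = 24 + 8*2 = 24 + 16 = 40)
x(Y) = 1/(-5 + Y) (x(Y) = 1/(Y - 5) = 1/(-5 + Y))
((3*D(1, -5))*3)/x(z(-2, -3)) = ((3*1)*3)/(1/(-5 + 40)) = (3*3)/(1/35) = 9/(1/35) = 9*35 = 315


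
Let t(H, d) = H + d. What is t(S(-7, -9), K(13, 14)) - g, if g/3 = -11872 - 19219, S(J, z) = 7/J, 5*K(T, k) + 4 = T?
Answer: 466369/5 ≈ 93274.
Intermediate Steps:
K(T, k) = -⅘ + T/5
g = -93273 (g = 3*(-11872 - 19219) = 3*(-31091) = -93273)
t(S(-7, -9), K(13, 14)) - g = (7/(-7) + (-⅘ + (⅕)*13)) - 1*(-93273) = (7*(-⅐) + (-⅘ + 13/5)) + 93273 = (-1 + 9/5) + 93273 = ⅘ + 93273 = 466369/5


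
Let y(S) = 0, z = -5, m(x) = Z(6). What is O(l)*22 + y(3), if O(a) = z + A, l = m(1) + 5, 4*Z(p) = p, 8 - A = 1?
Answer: 44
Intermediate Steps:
A = 7 (A = 8 - 1*1 = 8 - 1 = 7)
Z(p) = p/4
m(x) = 3/2 (m(x) = (1/4)*6 = 3/2)
l = 13/2 (l = 3/2 + 5 = 13/2 ≈ 6.5000)
O(a) = 2 (O(a) = -5 + 7 = 2)
O(l)*22 + y(3) = 2*22 + 0 = 44 + 0 = 44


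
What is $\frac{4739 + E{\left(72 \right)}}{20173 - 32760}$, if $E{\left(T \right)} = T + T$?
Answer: $- \frac{4883}{12587} \approx -0.38794$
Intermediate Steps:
$E{\left(T \right)} = 2 T$
$\frac{4739 + E{\left(72 \right)}}{20173 - 32760} = \frac{4739 + 2 \cdot 72}{20173 - 32760} = \frac{4739 + 144}{-12587} = 4883 \left(- \frac{1}{12587}\right) = - \frac{4883}{12587}$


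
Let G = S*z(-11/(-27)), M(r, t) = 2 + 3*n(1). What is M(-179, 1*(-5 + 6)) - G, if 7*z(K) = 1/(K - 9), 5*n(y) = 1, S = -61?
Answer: 12877/8120 ≈ 1.5858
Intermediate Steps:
n(y) = 1/5 (n(y) = (1/5)*1 = 1/5)
z(K) = 1/(7*(-9 + K)) (z(K) = 1/(7*(K - 9)) = 1/(7*(-9 + K)))
M(r, t) = 13/5 (M(r, t) = 2 + 3*(1/5) = 2 + 3/5 = 13/5)
G = 1647/1624 (G = -61/(7*(-9 - 11/(-27))) = -61/(7*(-9 - 11*(-1/27))) = -61/(7*(-9 + 11/27)) = -61/(7*(-232/27)) = -61*(-27)/(7*232) = -61*(-27/1624) = 1647/1624 ≈ 1.0142)
M(-179, 1*(-5 + 6)) - G = 13/5 - 1*1647/1624 = 13/5 - 1647/1624 = 12877/8120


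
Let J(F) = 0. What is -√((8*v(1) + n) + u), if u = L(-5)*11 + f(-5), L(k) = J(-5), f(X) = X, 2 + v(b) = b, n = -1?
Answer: -I*√14 ≈ -3.7417*I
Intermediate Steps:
v(b) = -2 + b
L(k) = 0
u = -5 (u = 0*11 - 5 = 0 - 5 = -5)
-√((8*v(1) + n) + u) = -√((8*(-2 + 1) - 1) - 5) = -√((8*(-1) - 1) - 5) = -√((-8 - 1) - 5) = -√(-9 - 5) = -√(-14) = -I*√14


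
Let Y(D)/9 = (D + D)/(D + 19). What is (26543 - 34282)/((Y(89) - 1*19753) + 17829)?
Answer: 46434/11455 ≈ 4.0536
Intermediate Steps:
Y(D) = 18*D/(19 + D) (Y(D) = 9*((D + D)/(D + 19)) = 9*((2*D)/(19 + D)) = 9*(2*D/(19 + D)) = 18*D/(19 + D))
(26543 - 34282)/((Y(89) - 1*19753) + 17829) = (26543 - 34282)/((18*89/(19 + 89) - 1*19753) + 17829) = -7739/((18*89/108 - 19753) + 17829) = -7739/((18*89*(1/108) - 19753) + 17829) = -7739/((89/6 - 19753) + 17829) = -7739/(-118429/6 + 17829) = -7739/(-11455/6) = -7739*(-6/11455) = 46434/11455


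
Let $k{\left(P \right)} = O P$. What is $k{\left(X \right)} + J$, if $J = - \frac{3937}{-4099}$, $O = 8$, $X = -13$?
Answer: $- \frac{422359}{4099} \approx -103.04$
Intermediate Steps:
$k{\left(P \right)} = 8 P$
$J = \frac{3937}{4099}$ ($J = \left(-3937\right) \left(- \frac{1}{4099}\right) = \frac{3937}{4099} \approx 0.96048$)
$k{\left(X \right)} + J = 8 \left(-13\right) + \frac{3937}{4099} = -104 + \frac{3937}{4099} = - \frac{422359}{4099}$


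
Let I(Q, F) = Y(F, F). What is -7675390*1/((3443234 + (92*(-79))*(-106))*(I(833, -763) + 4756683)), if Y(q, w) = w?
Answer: -767539/2003974426064 ≈ -3.8301e-7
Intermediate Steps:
I(Q, F) = F
-7675390*1/((3443234 + (92*(-79))*(-106))*(I(833, -763) + 4756683)) = -7675390*1/((-763 + 4756683)*(3443234 + (92*(-79))*(-106))) = -7675390*1/(4755920*(3443234 - 7268*(-106))) = -7675390*1/(4755920*(3443234 + 770408)) = -7675390/(4213642*4755920) = -7675390/20039744260640 = -7675390*1/20039744260640 = -767539/2003974426064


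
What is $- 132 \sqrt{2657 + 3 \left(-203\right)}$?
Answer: $- 4224 \sqrt{2} \approx -5973.6$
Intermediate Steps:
$- 132 \sqrt{2657 + 3 \left(-203\right)} = - 132 \sqrt{2657 - 609} = - 132 \sqrt{2048} = - 132 \cdot 32 \sqrt{2} = - 4224 \sqrt{2}$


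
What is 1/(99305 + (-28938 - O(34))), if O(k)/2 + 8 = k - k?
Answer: 1/70383 ≈ 1.4208e-5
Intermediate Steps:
O(k) = -16 (O(k) = -16 + 2*(k - k) = -16 + 2*0 = -16 + 0 = -16)
1/(99305 + (-28938 - O(34))) = 1/(99305 + (-28938 - 1*(-16))) = 1/(99305 + (-28938 + 16)) = 1/(99305 - 28922) = 1/70383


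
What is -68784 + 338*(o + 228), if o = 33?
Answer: 19434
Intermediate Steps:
-68784 + 338*(o + 228) = -68784 + 338*(33 + 228) = -68784 + 338*261 = -68784 + 88218 = 19434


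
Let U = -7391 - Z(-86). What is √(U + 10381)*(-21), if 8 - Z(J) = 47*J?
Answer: -42*I*√265 ≈ -683.71*I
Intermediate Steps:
Z(J) = 8 - 47*J
U = -11441 (U = -7391 - (8 - 47*(-86)) = -7391 - (8 + 4042) = -7391 - 1*4050 = -7391 - 4050 = -11441)
√(U + 10381)*(-21) = √(-11441 + 10381)*(-21) = √(-1060)*(-21) = (2*I*√265)*(-21) = -42*I*√265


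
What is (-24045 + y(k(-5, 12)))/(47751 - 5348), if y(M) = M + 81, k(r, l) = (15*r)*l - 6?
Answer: -24870/42403 ≈ -0.58652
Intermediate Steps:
k(r, l) = -6 + 15*l*r (k(r, l) = 15*l*r - 6 = -6 + 15*l*r)
y(M) = 81 + M
(-24045 + y(k(-5, 12)))/(47751 - 5348) = (-24045 + (81 + (-6 + 15*12*(-5))))/(47751 - 5348) = (-24045 + (81 + (-6 - 900)))/42403 = (-24045 + (81 - 906))*(1/42403) = (-24045 - 825)*(1/42403) = -24870*1/42403 = -24870/42403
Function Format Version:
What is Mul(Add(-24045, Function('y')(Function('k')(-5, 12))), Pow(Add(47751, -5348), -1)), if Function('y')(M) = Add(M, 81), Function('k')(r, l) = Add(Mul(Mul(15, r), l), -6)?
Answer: Rational(-24870, 42403) ≈ -0.58652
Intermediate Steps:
Function('k')(r, l) = Add(-6, Mul(15, l, r)) (Function('k')(r, l) = Add(Mul(15, l, r), -6) = Add(-6, Mul(15, l, r)))
Function('y')(M) = Add(81, M)
Mul(Add(-24045, Function('y')(Function('k')(-5, 12))), Pow(Add(47751, -5348), -1)) = Mul(Add(-24045, Add(81, Add(-6, Mul(15, 12, -5)))), Pow(Add(47751, -5348), -1)) = Mul(Add(-24045, Add(81, Add(-6, -900))), Pow(42403, -1)) = Mul(Add(-24045, Add(81, -906)), Rational(1, 42403)) = Mul(Add(-24045, -825), Rational(1, 42403)) = Mul(-24870, Rational(1, 42403)) = Rational(-24870, 42403)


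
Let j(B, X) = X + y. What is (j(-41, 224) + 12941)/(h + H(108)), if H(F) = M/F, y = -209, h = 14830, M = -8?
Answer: 87453/100102 ≈ 0.87364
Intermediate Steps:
j(B, X) = -209 + X (j(B, X) = X - 209 = -209 + X)
H(F) = -8/F
(j(-41, 224) + 12941)/(h + H(108)) = ((-209 + 224) + 12941)/(14830 - 8/108) = (15 + 12941)/(14830 - 8*1/108) = 12956/(14830 - 2/27) = 12956/(400408/27) = 12956*(27/400408) = 87453/100102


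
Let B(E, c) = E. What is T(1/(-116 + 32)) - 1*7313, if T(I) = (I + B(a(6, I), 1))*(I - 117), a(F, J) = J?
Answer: -25790435/3528 ≈ -7310.2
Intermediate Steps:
T(I) = 2*I*(-117 + I) (T(I) = (I + I)*(I - 117) = (2*I)*(-117 + I) = 2*I*(-117 + I))
T(1/(-116 + 32)) - 1*7313 = 2*(-117 + 1/(-116 + 32))/(-116 + 32) - 1*7313 = 2*(-117 + 1/(-84))/(-84) - 7313 = 2*(-1/84)*(-117 - 1/84) - 7313 = 2*(-1/84)*(-9829/84) - 7313 = 9829/3528 - 7313 = -25790435/3528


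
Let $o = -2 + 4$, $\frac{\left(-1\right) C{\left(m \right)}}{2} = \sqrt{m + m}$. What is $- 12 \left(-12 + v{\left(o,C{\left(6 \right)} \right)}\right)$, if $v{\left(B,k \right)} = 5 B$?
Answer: $24$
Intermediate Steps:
$C{\left(m \right)} = - 2 \sqrt{2} \sqrt{m}$ ($C{\left(m \right)} = - 2 \sqrt{m + m} = - 2 \sqrt{2 m} = - 2 \sqrt{2} \sqrt{m}$)
$o = 2$
$- 12 \left(-12 + v{\left(o,C{\left(6 \right)} \right)}\right) = - 12 \left(-12 + 5 \cdot 2\right) = - 12 \left(-12 + 10\right) = \left(-12\right) \left(-2\right) = 24$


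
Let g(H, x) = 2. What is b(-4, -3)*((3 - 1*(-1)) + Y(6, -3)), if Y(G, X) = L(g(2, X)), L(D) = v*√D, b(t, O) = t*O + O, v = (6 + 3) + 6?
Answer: 36 + 135*√2 ≈ 226.92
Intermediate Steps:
v = 15 (v = 9 + 6 = 15)
b(t, O) = O + O*t (b(t, O) = O*t + O = O + O*t)
L(D) = 15*√D
Y(G, X) = 15*√2
b(-4, -3)*((3 - 1*(-1)) + Y(6, -3)) = (-3*(1 - 4))*((3 - 1*(-1)) + 15*√2) = (-3*(-3))*((3 + 1) + 15*√2) = 9*(4 + 15*√2) = 36 + 135*√2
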